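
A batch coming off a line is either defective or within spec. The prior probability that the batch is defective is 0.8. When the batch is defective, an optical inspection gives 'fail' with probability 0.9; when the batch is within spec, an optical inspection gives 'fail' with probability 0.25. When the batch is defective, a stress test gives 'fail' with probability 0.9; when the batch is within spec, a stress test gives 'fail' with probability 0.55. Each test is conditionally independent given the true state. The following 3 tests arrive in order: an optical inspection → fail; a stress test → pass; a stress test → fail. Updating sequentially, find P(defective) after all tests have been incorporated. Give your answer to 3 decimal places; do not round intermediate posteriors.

0.840

After an optical inspection='fail': P(defective) = 0.9·0.8000 / (0.9·0.8000 + 0.25·0.2000) ≈ 0.9351
After a stress test='pass': P(defective) = 0.1·0.9351 / (0.1·0.9351 + 0.45·0.0649) ≈ 0.7619
After a stress test='fail': P(defective) = 0.9·0.7619 / (0.9·0.7619 + 0.55·0.2381) ≈ 0.8397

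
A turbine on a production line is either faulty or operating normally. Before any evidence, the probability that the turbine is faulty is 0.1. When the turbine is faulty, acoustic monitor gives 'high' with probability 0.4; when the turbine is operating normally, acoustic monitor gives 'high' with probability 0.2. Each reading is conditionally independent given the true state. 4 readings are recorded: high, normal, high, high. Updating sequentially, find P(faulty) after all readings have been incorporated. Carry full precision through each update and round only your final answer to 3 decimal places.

After 'high': P(faulty) = 0.4·0.1000 / (0.4·0.1000 + 0.2·0.9000) ≈ 0.1818
After 'normal': P(faulty) = 0.6·0.1818 / (0.6·0.1818 + 0.8·0.8182) ≈ 0.1429
After 'high': P(faulty) = 0.4·0.1429 / (0.4·0.1429 + 0.2·0.8571) ≈ 0.2500
After 'high': P(faulty) = 0.4·0.2500 / (0.4·0.2500 + 0.2·0.7500) ≈ 0.4000

0.400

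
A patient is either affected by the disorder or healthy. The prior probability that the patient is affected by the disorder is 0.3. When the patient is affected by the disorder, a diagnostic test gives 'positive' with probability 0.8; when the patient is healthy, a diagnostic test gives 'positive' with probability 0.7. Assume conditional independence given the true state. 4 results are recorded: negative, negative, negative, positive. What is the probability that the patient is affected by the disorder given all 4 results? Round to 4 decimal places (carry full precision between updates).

0.1267

After 'negative': P(affected) = 0.2·0.3000 / (0.2·0.3000 + 0.3·0.7000) ≈ 0.2222
After 'negative': P(affected) = 0.2·0.2222 / (0.2·0.2222 + 0.3·0.7778) ≈ 0.1600
After 'negative': P(affected) = 0.2·0.1600 / (0.2·0.1600 + 0.3·0.8400) ≈ 0.1127
After 'positive': P(affected) = 0.8·0.1127 / (0.8·0.1127 + 0.7·0.8873) ≈ 0.1267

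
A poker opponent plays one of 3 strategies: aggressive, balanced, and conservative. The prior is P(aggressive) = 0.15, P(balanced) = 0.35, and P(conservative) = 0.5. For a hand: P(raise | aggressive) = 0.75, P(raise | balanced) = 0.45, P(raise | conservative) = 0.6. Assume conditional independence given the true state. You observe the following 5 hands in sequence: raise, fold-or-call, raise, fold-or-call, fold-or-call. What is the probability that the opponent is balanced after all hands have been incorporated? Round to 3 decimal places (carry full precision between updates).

0.479

After 'raise': normaliser = 0.75·0.1500 + 0.45·0.3500 + 0.6·0.5000; P(aggressive) ≈ 0.1974, P(balanced) ≈ 0.2763, P(conservative) ≈ 0.5263
After 'fold-or-call': normaliser = 0.25·0.1974 + 0.55·0.2763 + 0.4·0.5263; P(aggressive) ≈ 0.1198, P(balanced) ≈ 0.3690, P(conservative) ≈ 0.5112
After 'raise': normaliser = 0.75·0.1198 + 0.45·0.3690 + 0.6·0.5112; P(aggressive) ≈ 0.1597, P(balanced) ≈ 0.2951, P(conservative) ≈ 0.5451
After 'fold-or-call': normaliser = 0.25·0.1597 + 0.55·0.2951 + 0.4·0.5451; P(aggressive) ≈ 0.0950, P(balanced) ≈ 0.3862, P(conservative) ≈ 0.5188
After 'fold-or-call': normaliser = 0.25·0.0950 + 0.55·0.3862 + 0.4·0.5188; P(aggressive) ≈ 0.0535, P(balanced) ≈ 0.4788, P(conservative) ≈ 0.4677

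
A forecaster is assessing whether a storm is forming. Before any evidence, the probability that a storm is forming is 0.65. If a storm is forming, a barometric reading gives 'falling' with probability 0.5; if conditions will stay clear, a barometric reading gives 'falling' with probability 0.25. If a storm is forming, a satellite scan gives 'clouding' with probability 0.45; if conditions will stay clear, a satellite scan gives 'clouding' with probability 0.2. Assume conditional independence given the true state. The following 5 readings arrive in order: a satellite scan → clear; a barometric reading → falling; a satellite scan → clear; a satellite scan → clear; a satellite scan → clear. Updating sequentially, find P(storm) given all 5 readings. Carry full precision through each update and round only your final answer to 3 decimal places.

0.453

After a satellite scan='clear': P(storm) = 0.55·0.6500 / (0.55·0.6500 + 0.8·0.3500) ≈ 0.5608
After a barometric reading='falling': P(storm) = 0.5·0.5608 / (0.5·0.5608 + 0.25·0.4392) ≈ 0.7186
After a satellite scan='clear': P(storm) = 0.55·0.7186 / (0.55·0.7186 + 0.8·0.2814) ≈ 0.6371
After a satellite scan='clear': P(storm) = 0.55·0.6371 / (0.55·0.6371 + 0.8·0.3629) ≈ 0.5469
After a satellite scan='clear': P(storm) = 0.55·0.5469 / (0.55·0.5469 + 0.8·0.4531) ≈ 0.4535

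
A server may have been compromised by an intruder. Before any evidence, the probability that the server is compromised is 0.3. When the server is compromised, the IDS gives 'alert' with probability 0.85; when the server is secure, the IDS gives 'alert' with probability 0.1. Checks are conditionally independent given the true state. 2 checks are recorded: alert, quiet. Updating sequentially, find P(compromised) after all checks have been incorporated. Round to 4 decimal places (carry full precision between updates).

Each posterior becomes the prior for the next update.
After 'alert': P(compromised) = 0.85·0.3000 / (0.85·0.3000 + 0.1·0.7000) ≈ 0.7846
After 'quiet': P(compromised) = 0.15·0.7846 / (0.15·0.7846 + 0.9·0.2154) ≈ 0.3778

0.3778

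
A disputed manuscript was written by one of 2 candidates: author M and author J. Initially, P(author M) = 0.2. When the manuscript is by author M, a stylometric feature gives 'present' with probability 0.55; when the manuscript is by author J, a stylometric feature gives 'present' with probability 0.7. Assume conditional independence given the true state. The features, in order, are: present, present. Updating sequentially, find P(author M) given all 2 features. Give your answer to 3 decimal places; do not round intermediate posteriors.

After 'present': P(author M) = 0.55·0.2000 / (0.55·0.2000 + 0.7·0.8000) ≈ 0.1642
After 'present': P(author M) = 0.55·0.1642 / (0.55·0.1642 + 0.7·0.8358) ≈ 0.1337

0.134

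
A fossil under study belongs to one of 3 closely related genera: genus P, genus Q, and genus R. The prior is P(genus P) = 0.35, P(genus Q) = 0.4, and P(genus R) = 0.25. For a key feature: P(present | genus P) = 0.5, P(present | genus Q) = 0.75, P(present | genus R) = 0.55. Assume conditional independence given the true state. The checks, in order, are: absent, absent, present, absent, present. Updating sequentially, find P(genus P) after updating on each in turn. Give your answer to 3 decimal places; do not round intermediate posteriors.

After 'absent': normaliser = 0.5·0.3500 + 0.25·0.4000 + 0.45·0.2500; P(genus P) ≈ 0.4516, P(genus Q) ≈ 0.2581, P(genus R) ≈ 0.2903
After 'absent': normaliser = 0.5·0.4516 + 0.25·0.2581 + 0.45·0.2903; P(genus P) ≈ 0.5364, P(genus Q) ≈ 0.1533, P(genus R) ≈ 0.3103
After 'present': normaliser = 0.5·0.5364 + 0.75·0.1533 + 0.55·0.3103; P(genus P) ≈ 0.4843, P(genus Q) ≈ 0.2075, P(genus R) ≈ 0.3082
After 'absent': normaliser = 0.5·0.4843 + 0.25·0.2075 + 0.45·0.3082; P(genus P) ≈ 0.5596, P(genus Q) ≈ 0.1199, P(genus R) ≈ 0.3205
After 'present': normaliser = 0.5·0.5596 + 0.75·0.1199 + 0.55·0.3205; P(genus P) ≈ 0.5124, P(genus Q) ≈ 0.1647, P(genus R) ≈ 0.3229

0.512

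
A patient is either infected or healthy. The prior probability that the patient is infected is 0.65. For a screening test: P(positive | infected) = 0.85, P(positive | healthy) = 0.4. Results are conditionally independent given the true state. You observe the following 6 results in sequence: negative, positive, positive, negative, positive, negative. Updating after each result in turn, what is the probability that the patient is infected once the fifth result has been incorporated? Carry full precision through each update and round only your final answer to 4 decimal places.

After 'negative': P(infected) = 0.15·0.6500 / (0.15·0.6500 + 0.6·0.3500) ≈ 0.3171
After 'positive': P(infected) = 0.85·0.3171 / (0.85·0.3171 + 0.4·0.6829) ≈ 0.4966
After 'positive': P(infected) = 0.85·0.4966 / (0.85·0.4966 + 0.4·0.5034) ≈ 0.6771
After 'negative': P(infected) = 0.15·0.6771 / (0.15·0.6771 + 0.6·0.3229) ≈ 0.3439
After 'positive': P(infected) = 0.85·0.3439 / (0.85·0.3439 + 0.4·0.6561) ≈ 0.5269

0.5269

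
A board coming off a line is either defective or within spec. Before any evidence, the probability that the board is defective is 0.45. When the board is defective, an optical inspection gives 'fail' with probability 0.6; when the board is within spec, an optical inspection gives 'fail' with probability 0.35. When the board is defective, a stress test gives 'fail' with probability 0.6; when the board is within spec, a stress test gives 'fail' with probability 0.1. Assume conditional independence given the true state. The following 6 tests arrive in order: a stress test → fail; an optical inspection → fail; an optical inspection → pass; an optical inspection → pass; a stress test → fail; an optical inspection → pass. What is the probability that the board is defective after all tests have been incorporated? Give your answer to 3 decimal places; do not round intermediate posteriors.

0.922

After a stress test='fail': P(defective) = 0.6·0.4500 / (0.6·0.4500 + 0.1·0.5500) ≈ 0.8308
After an optical inspection='fail': P(defective) = 0.6·0.8308 / (0.6·0.8308 + 0.35·0.1692) ≈ 0.8938
After an optical inspection='pass': P(defective) = 0.4·0.8938 / (0.4·0.8938 + 0.65·0.1062) ≈ 0.8382
After an optical inspection='pass': P(defective) = 0.4·0.8382 / (0.4·0.8382 + 0.65·0.1618) ≈ 0.7612
After a stress test='fail': P(defective) = 0.6·0.7612 / (0.6·0.7612 + 0.1·0.2388) ≈ 0.9503
After an optical inspection='pass': P(defective) = 0.4·0.9503 / (0.4·0.9503 + 0.65·0.0497) ≈ 0.9217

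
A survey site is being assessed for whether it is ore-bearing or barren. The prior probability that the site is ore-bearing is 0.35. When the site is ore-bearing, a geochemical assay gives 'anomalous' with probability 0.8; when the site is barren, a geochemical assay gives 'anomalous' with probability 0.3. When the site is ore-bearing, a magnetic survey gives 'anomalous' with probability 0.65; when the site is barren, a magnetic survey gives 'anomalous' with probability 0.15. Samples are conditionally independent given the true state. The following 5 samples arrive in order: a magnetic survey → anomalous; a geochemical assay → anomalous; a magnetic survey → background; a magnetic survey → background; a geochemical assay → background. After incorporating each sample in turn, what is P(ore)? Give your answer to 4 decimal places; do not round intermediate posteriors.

After a magnetic survey='anomalous': P(ore) = 0.65·0.3500 / (0.65·0.3500 + 0.15·0.6500) ≈ 0.7000
After a geochemical assay='anomalous': P(ore) = 0.8·0.7000 / (0.8·0.7000 + 0.3·0.3000) ≈ 0.8615
After a magnetic survey='background': P(ore) = 0.35·0.8615 / (0.35·0.8615 + 0.85·0.1385) ≈ 0.7193
After a magnetic survey='background': P(ore) = 0.35·0.7193 / (0.35·0.7193 + 0.85·0.2807) ≈ 0.5134
After a geochemical assay='background': P(ore) = 0.2·0.5134 / (0.2·0.5134 + 0.7·0.4866) ≈ 0.2316

0.2316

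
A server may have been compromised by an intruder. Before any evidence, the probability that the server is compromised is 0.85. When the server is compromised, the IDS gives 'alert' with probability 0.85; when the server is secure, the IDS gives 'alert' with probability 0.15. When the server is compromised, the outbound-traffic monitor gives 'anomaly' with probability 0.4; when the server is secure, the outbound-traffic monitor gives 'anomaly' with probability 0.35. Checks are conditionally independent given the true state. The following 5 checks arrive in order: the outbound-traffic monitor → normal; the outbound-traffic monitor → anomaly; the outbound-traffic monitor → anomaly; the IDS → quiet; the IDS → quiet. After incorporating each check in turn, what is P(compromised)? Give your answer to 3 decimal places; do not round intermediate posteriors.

0.175

After the outbound-traffic monitor='normal': P(compromised) = 0.6·0.8500 / (0.6·0.8500 + 0.65·0.1500) ≈ 0.8395
After the outbound-traffic monitor='anomaly': P(compromised) = 0.4·0.8395 / (0.4·0.8395 + 0.35·0.1605) ≈ 0.8567
After the outbound-traffic monitor='anomaly': P(compromised) = 0.4·0.8567 / (0.4·0.8567 + 0.35·0.1433) ≈ 0.8723
After the IDS='quiet': P(compromised) = 0.15·0.8723 / (0.15·0.8723 + 0.85·0.1277) ≈ 0.5466
After the IDS='quiet': P(compromised) = 0.15·0.5466 / (0.15·0.5466 + 0.85·0.4534) ≈ 0.1754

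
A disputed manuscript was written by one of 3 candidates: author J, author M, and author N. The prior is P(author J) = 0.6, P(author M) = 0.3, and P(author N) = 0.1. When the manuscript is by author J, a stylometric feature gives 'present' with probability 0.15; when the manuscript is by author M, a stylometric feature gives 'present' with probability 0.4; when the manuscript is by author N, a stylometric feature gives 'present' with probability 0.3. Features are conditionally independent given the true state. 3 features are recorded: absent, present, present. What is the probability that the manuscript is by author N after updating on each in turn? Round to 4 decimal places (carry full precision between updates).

Apply Bayes' rule sequentially, carrying P(author N) forward.
After 'absent': normaliser = 0.85·0.6000 + 0.6·0.3000 + 0.7·0.1000; P(author J) ≈ 0.6711, P(author M) ≈ 0.2368, P(author N) ≈ 0.0921
After 'present': normaliser = 0.15·0.6711 + 0.4·0.2368 + 0.3·0.0921; P(author J) ≈ 0.4513, P(author M) ≈ 0.4248, P(author N) ≈ 0.1239
After 'present': normaliser = 0.15·0.4513 + 0.4·0.4248 + 0.3·0.1239; P(author J) ≈ 0.2464, P(author M) ≈ 0.6184, P(author N) ≈ 0.1353

0.1353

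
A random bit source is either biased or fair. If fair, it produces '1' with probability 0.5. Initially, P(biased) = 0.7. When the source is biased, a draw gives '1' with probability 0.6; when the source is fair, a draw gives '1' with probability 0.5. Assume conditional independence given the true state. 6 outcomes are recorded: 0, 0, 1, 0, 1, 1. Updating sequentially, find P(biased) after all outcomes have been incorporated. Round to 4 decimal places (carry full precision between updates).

After '0': P(biased) = 0.4·0.7000 / (0.4·0.7000 + 0.5·0.3000) ≈ 0.6512
After '0': P(biased) = 0.4·0.6512 / (0.4·0.6512 + 0.5·0.3488) ≈ 0.5989
After '1': P(biased) = 0.6·0.5989 / (0.6·0.5989 + 0.5·0.4011) ≈ 0.6418
After '0': P(biased) = 0.4·0.6418 / (0.4·0.6418 + 0.5·0.3582) ≈ 0.5891
After '1': P(biased) = 0.6·0.5891 / (0.6·0.5891 + 0.5·0.4109) ≈ 0.6324
After '1': P(biased) = 0.6·0.6324 / (0.6·0.6324 + 0.5·0.3676) ≈ 0.6737

0.6737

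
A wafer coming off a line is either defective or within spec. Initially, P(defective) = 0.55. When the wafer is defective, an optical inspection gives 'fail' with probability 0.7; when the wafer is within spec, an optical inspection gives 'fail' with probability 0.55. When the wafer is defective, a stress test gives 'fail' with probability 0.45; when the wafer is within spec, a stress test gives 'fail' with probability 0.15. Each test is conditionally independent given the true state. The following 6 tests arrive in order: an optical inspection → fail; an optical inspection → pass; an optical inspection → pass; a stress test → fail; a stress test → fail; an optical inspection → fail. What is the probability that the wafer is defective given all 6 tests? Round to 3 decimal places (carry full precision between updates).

After an optical inspection='fail': P(defective) = 0.7·0.5500 / (0.7·0.5500 + 0.55·0.4500) ≈ 0.6087
After an optical inspection='pass': P(defective) = 0.3·0.6087 / (0.3·0.6087 + 0.45·0.3913) ≈ 0.5091
After an optical inspection='pass': P(defective) = 0.3·0.5091 / (0.3·0.5091 + 0.45·0.4909) ≈ 0.4088
After a stress test='fail': P(defective) = 0.45·0.4088 / (0.45·0.4088 + 0.15·0.5912) ≈ 0.6747
After a stress test='fail': P(defective) = 0.45·0.6747 / (0.45·0.6747 + 0.15·0.3253) ≈ 0.8615
After an optical inspection='fail': P(defective) = 0.7·0.8615 / (0.7·0.8615 + 0.55·0.1385) ≈ 0.8879

0.888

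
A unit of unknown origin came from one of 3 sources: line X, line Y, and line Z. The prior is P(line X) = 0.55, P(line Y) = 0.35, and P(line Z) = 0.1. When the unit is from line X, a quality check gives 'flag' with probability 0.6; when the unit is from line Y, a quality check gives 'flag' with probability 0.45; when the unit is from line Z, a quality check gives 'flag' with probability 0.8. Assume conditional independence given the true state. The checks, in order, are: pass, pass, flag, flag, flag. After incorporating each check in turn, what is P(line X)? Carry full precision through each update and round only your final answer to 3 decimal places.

After 'pass': normaliser = 0.4·0.5500 + 0.55·0.3500 + 0.2·0.1000; P(line X) ≈ 0.5087, P(line Y) ≈ 0.4451, P(line Z) ≈ 0.0462
After 'pass': normaliser = 0.4·0.5087 + 0.55·0.4451 + 0.2·0.0462; P(line X) ≈ 0.4447, P(line Y) ≈ 0.5351, P(line Z) ≈ 0.0202
After 'flag': normaliser = 0.6·0.4447 + 0.45·0.5351 + 0.8·0.0202; P(line X) ≈ 0.5094, P(line Y) ≈ 0.4597, P(line Z) ≈ 0.0309
After 'flag': normaliser = 0.6·0.5094 + 0.45·0.4597 + 0.8·0.0309; P(line X) ≈ 0.5690, P(line Y) ≈ 0.3851, P(line Z) ≈ 0.0460
After 'flag': normaliser = 0.6·0.5690 + 0.45·0.3851 + 0.8·0.0460; P(line X) ≈ 0.6191, P(line Y) ≈ 0.3142, P(line Z) ≈ 0.0667

0.619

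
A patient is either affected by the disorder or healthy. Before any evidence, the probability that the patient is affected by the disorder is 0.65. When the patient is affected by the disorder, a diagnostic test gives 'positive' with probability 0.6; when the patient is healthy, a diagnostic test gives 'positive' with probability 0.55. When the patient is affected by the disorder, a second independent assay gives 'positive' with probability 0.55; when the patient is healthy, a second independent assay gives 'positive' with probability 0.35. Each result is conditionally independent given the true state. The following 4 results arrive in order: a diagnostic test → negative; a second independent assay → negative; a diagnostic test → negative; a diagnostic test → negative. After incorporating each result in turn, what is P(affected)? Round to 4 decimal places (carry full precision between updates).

0.4745

Apply Bayes' rule sequentially, carrying P(affected) forward.
After a diagnostic test='negative': P(affected) = 0.4·0.6500 / (0.4·0.6500 + 0.45·0.3500) ≈ 0.6228
After a second independent assay='negative': P(affected) = 0.45·0.6228 / (0.45·0.6228 + 0.65·0.3772) ≈ 0.5333
After a diagnostic test='negative': P(affected) = 0.4·0.5333 / (0.4·0.5333 + 0.45·0.4667) ≈ 0.5039
After a diagnostic test='negative': P(affected) = 0.4·0.5039 / (0.4·0.5039 + 0.45·0.4961) ≈ 0.4745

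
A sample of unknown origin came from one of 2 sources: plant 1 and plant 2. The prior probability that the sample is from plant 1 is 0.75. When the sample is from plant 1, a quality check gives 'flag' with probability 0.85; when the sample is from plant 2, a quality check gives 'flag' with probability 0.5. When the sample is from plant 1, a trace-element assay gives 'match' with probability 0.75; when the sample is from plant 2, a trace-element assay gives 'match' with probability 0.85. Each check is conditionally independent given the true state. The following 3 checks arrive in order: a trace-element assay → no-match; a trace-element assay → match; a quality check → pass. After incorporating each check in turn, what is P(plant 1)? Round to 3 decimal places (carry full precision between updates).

0.570

Apply Bayes' rule sequentially, carrying P(plant 1) forward.
After a trace-element assay='no-match': P(plant 1) = 0.25·0.7500 / (0.25·0.7500 + 0.15·0.2500) ≈ 0.8333
After a trace-element assay='match': P(plant 1) = 0.75·0.8333 / (0.75·0.8333 + 0.85·0.1667) ≈ 0.8152
After a quality check='pass': P(plant 1) = 0.15·0.8152 / (0.15·0.8152 + 0.5·0.1848) ≈ 0.5696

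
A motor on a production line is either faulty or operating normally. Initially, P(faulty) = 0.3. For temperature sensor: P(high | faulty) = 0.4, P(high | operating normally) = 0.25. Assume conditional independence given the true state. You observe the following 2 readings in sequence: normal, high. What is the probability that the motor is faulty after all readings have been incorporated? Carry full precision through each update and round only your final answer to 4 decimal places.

0.3542

Each posterior becomes the prior for the next update.
After 'normal': P(faulty) = 0.6·0.3000 / (0.6·0.3000 + 0.75·0.7000) ≈ 0.2553
After 'high': P(faulty) = 0.4·0.2553 / (0.4·0.2553 + 0.25·0.7447) ≈ 0.3542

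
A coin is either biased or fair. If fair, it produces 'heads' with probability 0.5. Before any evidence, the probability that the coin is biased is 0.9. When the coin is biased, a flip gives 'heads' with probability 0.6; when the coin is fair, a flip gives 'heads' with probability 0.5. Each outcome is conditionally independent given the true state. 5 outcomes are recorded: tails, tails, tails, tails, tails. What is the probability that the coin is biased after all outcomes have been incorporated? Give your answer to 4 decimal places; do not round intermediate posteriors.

0.7468

After 'tails': P(biased) = 0.4·0.9000 / (0.4·0.9000 + 0.5·0.1000) ≈ 0.8780
After 'tails': P(biased) = 0.4·0.8780 / (0.4·0.8780 + 0.5·0.1220) ≈ 0.8521
After 'tails': P(biased) = 0.4·0.8521 / (0.4·0.8521 + 0.5·0.1479) ≈ 0.8217
After 'tails': P(biased) = 0.4·0.8217 / (0.4·0.8217 + 0.5·0.1783) ≈ 0.7866
After 'tails': P(biased) = 0.4·0.7866 / (0.4·0.7866 + 0.5·0.2134) ≈ 0.7468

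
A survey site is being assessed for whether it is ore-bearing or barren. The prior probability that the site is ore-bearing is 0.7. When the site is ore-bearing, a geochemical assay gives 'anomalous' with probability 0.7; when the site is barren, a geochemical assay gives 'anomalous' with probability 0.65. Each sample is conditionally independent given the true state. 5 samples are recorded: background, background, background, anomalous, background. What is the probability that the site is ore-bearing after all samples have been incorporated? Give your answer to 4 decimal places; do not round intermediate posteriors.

After 'background': P(ore) = 0.3·0.7000 / (0.3·0.7000 + 0.35·0.3000) ≈ 0.6667
After 'background': P(ore) = 0.3·0.6667 / (0.3·0.6667 + 0.35·0.3333) ≈ 0.6316
After 'background': P(ore) = 0.3·0.6316 / (0.3·0.6316 + 0.35·0.3684) ≈ 0.5950
After 'anomalous': P(ore) = 0.7·0.5950 / (0.7·0.5950 + 0.65·0.4050) ≈ 0.6128
After 'background': P(ore) = 0.3·0.6128 / (0.3·0.6128 + 0.35·0.3872) ≈ 0.5756

0.5756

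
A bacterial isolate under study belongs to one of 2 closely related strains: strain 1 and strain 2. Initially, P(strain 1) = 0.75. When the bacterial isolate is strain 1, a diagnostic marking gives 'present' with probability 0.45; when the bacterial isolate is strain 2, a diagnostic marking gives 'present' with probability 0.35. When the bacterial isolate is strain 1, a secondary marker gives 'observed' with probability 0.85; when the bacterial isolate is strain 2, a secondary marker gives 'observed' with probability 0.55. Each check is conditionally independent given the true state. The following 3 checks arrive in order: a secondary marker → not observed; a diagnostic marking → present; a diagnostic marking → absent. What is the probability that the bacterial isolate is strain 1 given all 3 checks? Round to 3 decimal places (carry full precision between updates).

0.521

After a secondary marker='not observed': P(strain 1) = 0.15·0.7500 / (0.15·0.7500 + 0.45·0.2500) ≈ 0.5000
After a diagnostic marking='present': P(strain 1) = 0.45·0.5000 / (0.45·0.5000 + 0.35·0.5000) ≈ 0.5625
After a diagnostic marking='absent': P(strain 1) = 0.55·0.5625 / (0.55·0.5625 + 0.65·0.4375) ≈ 0.5211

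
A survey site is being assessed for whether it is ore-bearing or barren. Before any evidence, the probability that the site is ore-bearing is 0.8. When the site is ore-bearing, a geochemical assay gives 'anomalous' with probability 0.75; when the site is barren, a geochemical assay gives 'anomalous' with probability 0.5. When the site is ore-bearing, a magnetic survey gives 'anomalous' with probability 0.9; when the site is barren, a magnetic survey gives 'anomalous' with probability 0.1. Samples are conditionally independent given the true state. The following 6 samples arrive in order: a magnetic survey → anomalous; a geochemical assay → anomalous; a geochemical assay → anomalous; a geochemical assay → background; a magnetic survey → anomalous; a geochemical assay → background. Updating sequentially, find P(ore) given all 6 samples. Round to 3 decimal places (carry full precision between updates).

0.995

After a magnetic survey='anomalous': P(ore) = 0.9·0.8000 / (0.9·0.8000 + 0.1·0.2000) ≈ 0.9730
After a geochemical assay='anomalous': P(ore) = 0.75·0.9730 / (0.75·0.9730 + 0.5·0.0270) ≈ 0.9818
After a geochemical assay='anomalous': P(ore) = 0.75·0.9818 / (0.75·0.9818 + 0.5·0.0182) ≈ 0.9878
After a geochemical assay='background': P(ore) = 0.25·0.9878 / (0.25·0.9878 + 0.5·0.0122) ≈ 0.9759
After a magnetic survey='anomalous': P(ore) = 0.9·0.9759 / (0.9·0.9759 + 0.1·0.0241) ≈ 0.9973
After a geochemical assay='background': P(ore) = 0.25·0.9973 / (0.25·0.9973 + 0.5·0.0027) ≈ 0.9945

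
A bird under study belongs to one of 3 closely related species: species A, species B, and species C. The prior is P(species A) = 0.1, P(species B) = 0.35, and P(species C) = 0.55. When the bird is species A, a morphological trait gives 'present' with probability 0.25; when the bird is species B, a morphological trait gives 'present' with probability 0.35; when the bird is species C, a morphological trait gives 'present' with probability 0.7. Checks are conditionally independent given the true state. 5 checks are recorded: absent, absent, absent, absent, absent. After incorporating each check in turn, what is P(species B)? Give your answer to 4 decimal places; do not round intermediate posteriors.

0.6183

After 'absent': normaliser = 0.75·0.1000 + 0.65·0.3500 + 0.3·0.5500; P(species A) ≈ 0.1604, P(species B) ≈ 0.4866, P(species C) ≈ 0.3529
After 'absent': normaliser = 0.75·0.1604 + 0.65·0.4866 + 0.3·0.3529; P(species A) ≈ 0.2218, P(species B) ≈ 0.5830, P(species C) ≈ 0.1952
After 'absent': normaliser = 0.75·0.2218 + 0.65·0.5830 + 0.3·0.1952; P(species A) ≈ 0.2755, P(species B) ≈ 0.6276, P(species C) ≈ 0.0970
After 'absent': normaliser = 0.75·0.2755 + 0.65·0.6276 + 0.3·0.0970; P(species A) ≈ 0.3210, P(species B) ≈ 0.6338, P(species C) ≈ 0.0452
After 'absent': normaliser = 0.75·0.3210 + 0.65·0.6338 + 0.3·0.0452; P(species A) ≈ 0.3613, P(species B) ≈ 0.6183, P(species C) ≈ 0.0203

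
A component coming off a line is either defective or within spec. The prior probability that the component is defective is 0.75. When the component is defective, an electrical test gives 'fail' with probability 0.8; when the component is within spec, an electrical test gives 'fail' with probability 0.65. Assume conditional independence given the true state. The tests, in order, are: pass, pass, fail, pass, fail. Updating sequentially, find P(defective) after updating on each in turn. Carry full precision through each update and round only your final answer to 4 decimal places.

After 'pass': P(defective) = 0.2·0.7500 / (0.2·0.7500 + 0.35·0.2500) ≈ 0.6316
After 'pass': P(defective) = 0.2·0.6316 / (0.2·0.6316 + 0.35·0.3684) ≈ 0.4948
After 'fail': P(defective) = 0.8·0.4948 / (0.8·0.4948 + 0.65·0.5052) ≈ 0.5466
After 'pass': P(defective) = 0.2·0.5466 / (0.2·0.5466 + 0.35·0.4534) ≈ 0.4079
After 'fail': P(defective) = 0.8·0.4079 / (0.8·0.4079 + 0.65·0.5921) ≈ 0.4589

0.4589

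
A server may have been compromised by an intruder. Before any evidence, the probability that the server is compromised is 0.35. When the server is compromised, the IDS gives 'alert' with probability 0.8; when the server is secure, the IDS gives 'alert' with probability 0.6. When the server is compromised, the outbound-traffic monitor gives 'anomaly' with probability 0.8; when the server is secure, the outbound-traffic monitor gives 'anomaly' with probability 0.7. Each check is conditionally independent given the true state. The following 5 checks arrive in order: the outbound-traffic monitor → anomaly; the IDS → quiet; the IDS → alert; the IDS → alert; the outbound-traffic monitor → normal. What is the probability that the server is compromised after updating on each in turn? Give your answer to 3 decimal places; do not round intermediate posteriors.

After the outbound-traffic monitor='anomaly': P(compromised) = 0.8·0.3500 / (0.8·0.3500 + 0.7·0.6500) ≈ 0.3810
After the IDS='quiet': P(compromised) = 0.2·0.3810 / (0.2·0.3810 + 0.4·0.6190) ≈ 0.2353
After the IDS='alert': P(compromised) = 0.8·0.2353 / (0.8·0.2353 + 0.6·0.7647) ≈ 0.2909
After the IDS='alert': P(compromised) = 0.8·0.2909 / (0.8·0.2909 + 0.6·0.7091) ≈ 0.3536
After the outbound-traffic monitor='normal': P(compromised) = 0.2·0.3536 / (0.2·0.3536 + 0.3·0.6464) ≈ 0.2672

0.267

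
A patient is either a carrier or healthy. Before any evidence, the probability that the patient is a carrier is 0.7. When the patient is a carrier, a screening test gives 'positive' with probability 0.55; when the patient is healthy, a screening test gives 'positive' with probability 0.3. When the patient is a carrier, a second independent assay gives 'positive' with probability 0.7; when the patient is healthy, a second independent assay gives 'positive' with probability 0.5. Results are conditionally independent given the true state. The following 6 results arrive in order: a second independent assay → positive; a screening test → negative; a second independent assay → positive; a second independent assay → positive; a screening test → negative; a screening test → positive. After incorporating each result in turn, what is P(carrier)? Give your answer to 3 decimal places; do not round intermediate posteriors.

After a second independent assay='positive': P(carrier) = 0.7·0.7000 / (0.7·0.7000 + 0.5·0.3000) ≈ 0.7656
After a screening test='negative': P(carrier) = 0.45·0.7656 / (0.45·0.7656 + 0.7·0.2344) ≈ 0.6774
After a second independent assay='positive': P(carrier) = 0.7·0.6774 / (0.7·0.6774 + 0.5·0.3226) ≈ 0.7462
After a second independent assay='positive': P(carrier) = 0.7·0.7462 / (0.7·0.7462 + 0.5·0.2538) ≈ 0.8045
After a screening test='negative': P(carrier) = 0.45·0.8045 / (0.45·0.8045 + 0.7·0.1955) ≈ 0.7257
After a screening test='positive': P(carrier) = 0.55·0.7257 / (0.55·0.7257 + 0.3·0.2743) ≈ 0.8291

0.829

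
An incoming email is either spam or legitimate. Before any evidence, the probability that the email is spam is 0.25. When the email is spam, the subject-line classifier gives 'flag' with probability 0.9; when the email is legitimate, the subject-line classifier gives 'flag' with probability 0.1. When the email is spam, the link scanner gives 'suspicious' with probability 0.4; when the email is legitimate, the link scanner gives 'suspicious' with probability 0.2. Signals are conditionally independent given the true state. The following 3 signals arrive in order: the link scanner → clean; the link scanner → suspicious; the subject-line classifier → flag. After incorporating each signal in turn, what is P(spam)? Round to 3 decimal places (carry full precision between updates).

0.818

Each posterior becomes the prior for the next update.
After the link scanner='clean': P(spam) = 0.6·0.2500 / (0.6·0.2500 + 0.8·0.7500) ≈ 0.2000
After the link scanner='suspicious': P(spam) = 0.4·0.2000 / (0.4·0.2000 + 0.2·0.8000) ≈ 0.3333
After the subject-line classifier='flag': P(spam) = 0.9·0.3333 / (0.9·0.3333 + 0.1·0.6667) ≈ 0.8182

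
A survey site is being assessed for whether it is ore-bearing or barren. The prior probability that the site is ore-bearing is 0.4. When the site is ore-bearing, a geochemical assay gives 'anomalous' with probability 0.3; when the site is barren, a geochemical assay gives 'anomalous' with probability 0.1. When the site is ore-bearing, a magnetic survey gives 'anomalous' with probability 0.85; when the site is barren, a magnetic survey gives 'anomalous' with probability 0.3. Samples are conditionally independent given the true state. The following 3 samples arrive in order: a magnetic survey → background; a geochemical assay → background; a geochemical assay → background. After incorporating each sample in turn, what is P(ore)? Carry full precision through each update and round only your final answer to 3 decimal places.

After a magnetic survey='background': P(ore) = 0.15·0.4000 / (0.15·0.4000 + 0.7·0.6000) ≈ 0.1250
After a geochemical assay='background': P(ore) = 0.7·0.1250 / (0.7·0.1250 + 0.9·0.8750) ≈ 0.1000
After a geochemical assay='background': P(ore) = 0.7·0.1000 / (0.7·0.1000 + 0.9·0.9000) ≈ 0.0795

0.080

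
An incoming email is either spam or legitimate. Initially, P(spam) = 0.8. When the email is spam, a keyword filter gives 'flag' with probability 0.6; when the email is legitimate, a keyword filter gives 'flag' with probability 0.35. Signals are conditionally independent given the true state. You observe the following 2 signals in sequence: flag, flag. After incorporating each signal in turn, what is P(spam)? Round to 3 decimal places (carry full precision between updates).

After 'flag': P(spam) = 0.6·0.8000 / (0.6·0.8000 + 0.35·0.2000) ≈ 0.8727
After 'flag': P(spam) = 0.6·0.8727 / (0.6·0.8727 + 0.35·0.1273) ≈ 0.9216

0.922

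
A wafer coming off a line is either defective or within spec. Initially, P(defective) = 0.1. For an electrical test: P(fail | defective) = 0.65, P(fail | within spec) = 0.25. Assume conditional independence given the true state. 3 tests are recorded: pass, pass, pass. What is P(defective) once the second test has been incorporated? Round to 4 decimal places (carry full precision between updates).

After 'pass': P(defective) = 0.35·0.1000 / (0.35·0.1000 + 0.75·0.9000) ≈ 0.0493
After 'pass': P(defective) = 0.35·0.0493 / (0.35·0.0493 + 0.75·0.9507) ≈ 0.0236

0.0236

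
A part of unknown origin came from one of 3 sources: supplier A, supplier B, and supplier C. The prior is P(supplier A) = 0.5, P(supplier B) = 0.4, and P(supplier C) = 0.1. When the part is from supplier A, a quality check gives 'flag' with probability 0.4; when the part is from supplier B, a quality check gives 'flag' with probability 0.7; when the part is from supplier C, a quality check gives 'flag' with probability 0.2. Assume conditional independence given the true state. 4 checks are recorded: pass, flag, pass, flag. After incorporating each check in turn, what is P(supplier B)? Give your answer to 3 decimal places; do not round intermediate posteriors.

0.360

After 'pass': normaliser = 0.6·0.5000 + 0.3·0.4000 + 0.8·0.1000; P(supplier A) ≈ 0.6000, P(supplier B) ≈ 0.2400, P(supplier C) ≈ 0.1600
After 'flag': normaliser = 0.4·0.6000 + 0.7·0.2400 + 0.2·0.1600; P(supplier A) ≈ 0.5455, P(supplier B) ≈ 0.3818, P(supplier C) ≈ 0.0727
After 'pass': normaliser = 0.6·0.5455 + 0.3·0.3818 + 0.8·0.0727; P(supplier A) ≈ 0.6545, P(supplier B) ≈ 0.2291, P(supplier C) ≈ 0.1164
After 'flag': normaliser = 0.4·0.6545 + 0.7·0.2291 + 0.2·0.1164; P(supplier A) ≈ 0.5878, P(supplier B) ≈ 0.3600, P(supplier C) ≈ 0.0522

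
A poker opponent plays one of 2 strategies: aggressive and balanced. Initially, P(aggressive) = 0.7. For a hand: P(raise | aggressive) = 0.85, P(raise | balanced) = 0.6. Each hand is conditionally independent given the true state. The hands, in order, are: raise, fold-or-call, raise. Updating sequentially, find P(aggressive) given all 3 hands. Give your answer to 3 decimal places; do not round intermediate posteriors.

After 'raise': P(aggressive) = 0.85·0.7000 / (0.85·0.7000 + 0.6·0.3000) ≈ 0.7677
After 'fold-or-call': P(aggressive) = 0.15·0.7677 / (0.15·0.7677 + 0.4·0.2323) ≈ 0.5535
After 'raise': P(aggressive) = 0.85·0.5535 / (0.85·0.5535 + 0.6·0.4465) ≈ 0.6372

0.637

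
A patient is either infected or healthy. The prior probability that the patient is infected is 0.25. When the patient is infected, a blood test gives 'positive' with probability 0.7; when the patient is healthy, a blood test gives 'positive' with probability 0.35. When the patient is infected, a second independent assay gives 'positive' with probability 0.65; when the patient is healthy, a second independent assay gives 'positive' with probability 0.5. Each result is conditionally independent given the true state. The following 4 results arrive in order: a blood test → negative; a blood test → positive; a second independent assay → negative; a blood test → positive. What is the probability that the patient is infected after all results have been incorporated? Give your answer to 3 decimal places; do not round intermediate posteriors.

0.301

After a blood test='negative': P(infected) = 0.3·0.2500 / (0.3·0.2500 + 0.65·0.7500) ≈ 0.1333
After a blood test='positive': P(infected) = 0.7·0.1333 / (0.7·0.1333 + 0.35·0.8667) ≈ 0.2353
After a second independent assay='negative': P(infected) = 0.35·0.2353 / (0.35·0.2353 + 0.5·0.7647) ≈ 0.1772
After a blood test='positive': P(infected) = 0.7·0.1772 / (0.7·0.1772 + 0.35·0.8228) ≈ 0.3011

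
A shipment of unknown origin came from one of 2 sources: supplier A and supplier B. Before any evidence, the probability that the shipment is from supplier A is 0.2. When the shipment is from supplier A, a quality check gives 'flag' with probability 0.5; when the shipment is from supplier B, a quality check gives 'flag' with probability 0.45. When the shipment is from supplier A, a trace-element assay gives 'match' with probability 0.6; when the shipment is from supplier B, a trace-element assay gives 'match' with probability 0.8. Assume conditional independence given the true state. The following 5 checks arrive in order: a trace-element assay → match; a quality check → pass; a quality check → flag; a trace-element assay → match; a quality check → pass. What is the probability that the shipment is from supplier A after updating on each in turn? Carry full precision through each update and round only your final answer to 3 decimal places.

After a trace-element assay='match': P(supplier A) = 0.6·0.2000 / (0.6·0.2000 + 0.8·0.8000) ≈ 0.1579
After a quality check='pass': P(supplier A) = 0.5·0.1579 / (0.5·0.1579 + 0.55·0.8421) ≈ 0.1456
After a quality check='flag': P(supplier A) = 0.5·0.1456 / (0.5·0.1456 + 0.45·0.8544) ≈ 0.1592
After a trace-element assay='match': P(supplier A) = 0.6·0.1592 / (0.6·0.1592 + 0.8·0.8408) ≈ 0.1244
After a quality check='pass': P(supplier A) = 0.5·0.1244 / (0.5·0.1244 + 0.55·0.8756) ≈ 0.1144

0.114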